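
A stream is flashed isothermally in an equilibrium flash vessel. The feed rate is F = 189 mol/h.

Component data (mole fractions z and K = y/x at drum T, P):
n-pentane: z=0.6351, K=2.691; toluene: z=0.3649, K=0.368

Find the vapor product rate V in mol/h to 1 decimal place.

Binary case is linear: z₁(K₁−1)(1+ψ(K₂−1)) + z₂(K₂−1)(1+ψ(K₁−1)) = 0
⇒ ψ = [z₁(K₁−1)+z₂(K₂−1)] / [−(K₁−1)(K₂−1)] = 0.84334/1.06871 = 0.7891
Then V = ψ·F = 0.7891·189 = 149.1 mol/h and L = F − V = 39.9 mol/h.

V = 149.1 mol/h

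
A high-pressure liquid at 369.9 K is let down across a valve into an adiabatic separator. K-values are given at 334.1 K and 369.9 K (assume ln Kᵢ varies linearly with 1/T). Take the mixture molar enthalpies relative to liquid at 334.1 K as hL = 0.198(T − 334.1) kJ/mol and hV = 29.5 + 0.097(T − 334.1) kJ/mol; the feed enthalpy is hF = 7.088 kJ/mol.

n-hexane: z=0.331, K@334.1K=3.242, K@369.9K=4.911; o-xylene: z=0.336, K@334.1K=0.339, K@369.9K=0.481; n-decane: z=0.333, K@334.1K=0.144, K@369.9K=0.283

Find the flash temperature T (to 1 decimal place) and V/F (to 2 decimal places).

Adiabatic flash: solve Rachford–Rice at each trial T, then check hF = ψ·hV(T) + (1−ψ)·hL(T).
  T = 334.1 K: K = (3.242, 0.339, 0.144), RR gives ψ = 0.137, H_out = 4.053 kJ/mol
  T = 369.9 K: K = (4.911, 0.481, 0.283), RR gives ψ = 0.361, H_out = 16.433 kJ/mol
  T = 352.0 K: K = (4.033, 0.407, 0.205), RR gives ψ = 0.255, H_out = 10.599 kJ/mol
  T = 343.1 K: K = (3.628, 0.373, 0.173), RR gives ψ = 0.199, H_out = 7.485 kJ/mol
  T = 338.6 K: K = (3.432, 0.356, 0.158), RR gives ψ = 0.169, H_out = 5.813 kJ/mol
  T = 340.9 K: K = (3.532, 0.364, 0.166), RR gives ψ = 0.185, H_out = 6.678 kJ/mol
Linear interpolation between T = 340.9 (H_out = 6.678) and T = 343.1 (H_out = 7.485) on hF = 7.088 gives T ≈ 342.0 K, at which ψ = 0.19.

T = 342.0 K, V/F = 0.19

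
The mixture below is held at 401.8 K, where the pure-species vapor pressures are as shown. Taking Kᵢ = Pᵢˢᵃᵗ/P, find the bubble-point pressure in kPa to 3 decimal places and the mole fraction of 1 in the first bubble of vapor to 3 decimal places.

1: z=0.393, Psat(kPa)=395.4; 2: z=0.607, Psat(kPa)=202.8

Pbub = 278.492 kPa, y_1 = 0.558

At the bubble point ψ → 0, so ΣzᵢKᵢ = 1 with Kᵢ = Pᵢˢᵃᵗ/P ⇒ P = ΣzᵢPᵢˢᵃᵗ.
P = 0.393·395.4 + 0.607·202.8 = 278.492 kPa
yᵢ = zᵢPᵢˢᵃᵗ/P ⇒ y_1 = 0.393·395.4/278.492 = 0.558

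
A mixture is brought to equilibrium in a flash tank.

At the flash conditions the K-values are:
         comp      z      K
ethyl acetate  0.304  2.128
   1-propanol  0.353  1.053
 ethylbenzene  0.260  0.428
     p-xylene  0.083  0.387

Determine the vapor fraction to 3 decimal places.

ψ = 0.385

Let ψ = V/F and solve Σ zᵢ(Kᵢ−1)/(1+ψ(Kᵢ−1)) = 0.
Check two-phase: ΣzᵢKᵢ = 1.162 > 1 and Σzᵢ/Kᵢ = 1.300 > 1, so g(0) = 0.162 > 0 and g(1) = -0.300 < 0.
Iterate (Newton) starting at ψ = 0.5:
  ψ = 0.500: g = -0.0442, g' = -0.391 → ψ = 0.387
  ψ = 0.387: g = -0.0006, g' = -0.382 → ψ = 0.385
Converged at ψ = 0.385.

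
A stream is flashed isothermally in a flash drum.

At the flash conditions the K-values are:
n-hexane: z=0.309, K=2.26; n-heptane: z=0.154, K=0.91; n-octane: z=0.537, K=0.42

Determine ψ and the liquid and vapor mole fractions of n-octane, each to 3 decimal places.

ψ = 0.102, x_n-octane = 0.571, y_n-octane = 0.240

Rachford–Rice: g(ψ) = Σ zᵢ(Kᵢ−1)/(1+ψ(Kᵢ−1)) = 0.
g(0) = ΣzᵢKᵢ − 1 = 0.064 and g(1) = 1 − Σzᵢ/Kᵢ = -0.585, so a root lies in (0, 1).
Newton–Raphson from ψ = 0.45:
  ψ = 0.450: g = -0.1874, g' = -0.532 → ψ = 0.098
  ψ = 0.098: g = 0.0026, g' = -0.593 → ψ = 0.102
Converged at ψ = 0.102.
Compositions from xᵢ = zᵢ/(1+ψ(Kᵢ−1)), yᵢ = Kᵢxᵢ:
  n-hexane: x = 0.274, y = 0.619
  n-heptane: x = 0.155, y = 0.141
  n-octane: x = 0.571, y = 0.240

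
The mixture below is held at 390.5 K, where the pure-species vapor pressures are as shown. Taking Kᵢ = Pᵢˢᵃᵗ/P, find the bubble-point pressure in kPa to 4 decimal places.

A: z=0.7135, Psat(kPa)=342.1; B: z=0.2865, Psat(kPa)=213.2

Pbub = 305.1702 kPa

At the bubble point ψ → 0, so ΣzᵢKᵢ = 1 with Kᵢ = Pᵢˢᵃᵗ/P ⇒ P = ΣzᵢPᵢˢᵃᵗ.
P = 0.7135·342.1 + 0.2865·213.2 = 305.1702 kPa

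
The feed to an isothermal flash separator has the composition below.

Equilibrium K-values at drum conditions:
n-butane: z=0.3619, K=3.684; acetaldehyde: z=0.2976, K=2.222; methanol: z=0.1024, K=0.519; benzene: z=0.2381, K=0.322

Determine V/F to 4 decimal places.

V/F = 0.8597

Material balance + equilibrium reduce to Σ zᵢ(Kᵢ−1)/(1+V/F(Kᵢ−1)) = 0.
Feasibility: ΣzᵢKᵢ = 2.1243, Σzᵢ/Kᵢ = 1.1689 — both > 1, two phases present.
Newton–Raphson from V/F = 0.63:
  V/F = 0.6300: g = 0.21398, g' = -0.8842 → V/F = 0.8720
  V/F = 0.8720: g = -0.01291, g' = -1.0631 → V/F = 0.8599
  V/F = 0.8599: g = -0.00013, g' = -1.0422 → V/F = 0.8597
Converged at V/F = 0.8597.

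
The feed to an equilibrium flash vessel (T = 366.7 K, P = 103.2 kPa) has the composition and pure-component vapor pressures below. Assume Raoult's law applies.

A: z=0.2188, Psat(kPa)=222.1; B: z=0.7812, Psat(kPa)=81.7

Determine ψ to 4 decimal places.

Raoult's law: Kᵢ = Pᵢˢᵃᵗ/P = Pᵢˢᵃᵗ/103.2.
  K_A = 222.1/103.2 = 2.152132, K_B = 81.7/103.2 = 0.791667
Rachford–Rice: g(ψ) = Σ zᵢ(Kᵢ−1)/(1+ψ(Kᵢ−1)) = 0.
Feasibility: ΣzᵢKᵢ = 1.0893, Σzᵢ/Kᵢ = 1.0884 — both > 1, two phases present.
Iterate (Newton) starting at ψ = 0.5:
  ψ = 0.5000: g = -0.02173, g' = -0.1592 → ψ = 0.3635
  ψ = 0.3635: g = 0.00159, g' = -0.1840 → ψ = 0.3721
  ψ = 0.3721: g = 0.00001, g' = -0.1821 → ψ = 0.3722
Converged at ψ = 0.3722.

ψ = 0.3722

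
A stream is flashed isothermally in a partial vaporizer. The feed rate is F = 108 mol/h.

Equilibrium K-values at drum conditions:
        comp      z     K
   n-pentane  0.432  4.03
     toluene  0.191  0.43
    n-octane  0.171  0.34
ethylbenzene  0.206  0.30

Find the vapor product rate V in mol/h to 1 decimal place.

Material balance + equilibrium reduce to Σ zᵢ(Kᵢ−1)/(1+V/F(Kᵢ−1)) = 0.
g(0) = ΣzᵢKᵢ − 1 = 0.943 and g(1) = 1 − Σzᵢ/Kᵢ = -0.741, so a root lies in (0, 1).
Newton iteration, V/F⁰ = 0.41:
  V/F = 0.410: g = 0.0847, g' = -1.233 → V/F = 0.479
  V/F = 0.479: g = 0.0026, g' = -1.165 → V/F = 0.481
Converged at V/F = 0.481.
Then V = V/F·F = 0.4809·108 = 51.9 mol/h and L = F − V = 56.1 mol/h.

V = 51.9 mol/h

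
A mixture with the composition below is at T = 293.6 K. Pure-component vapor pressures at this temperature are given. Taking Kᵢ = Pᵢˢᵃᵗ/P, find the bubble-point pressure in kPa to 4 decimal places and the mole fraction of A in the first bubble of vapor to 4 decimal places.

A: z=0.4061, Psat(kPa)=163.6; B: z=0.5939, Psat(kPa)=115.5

Pbub = 135.0334 kPa, y_A = 0.4920

At the bubble point ψ → 0, so ΣzᵢKᵢ = 1 with Kᵢ = Pᵢˢᵃᵗ/P ⇒ P = ΣzᵢPᵢˢᵃᵗ.
P = 0.4061·163.6 + 0.5939·115.5 = 135.0334 kPa
yᵢ = zᵢPᵢˢᵃᵗ/P ⇒ y_A = 0.4061·163.6/135.0334 = 0.4920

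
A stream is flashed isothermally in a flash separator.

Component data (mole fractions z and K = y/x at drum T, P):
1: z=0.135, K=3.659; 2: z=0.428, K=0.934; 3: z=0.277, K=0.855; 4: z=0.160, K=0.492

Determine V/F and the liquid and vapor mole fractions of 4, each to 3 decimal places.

V/F = 0.401, x_4 = 0.201, y_4 = 0.099

Material balance + equilibrium reduce to Σ zᵢ(Kᵢ−1)/(1+V/F(Kᵢ−1)) = 0.
g(0) = ΣzᵢKᵢ − 1 = 0.209 and g(1) = 1 − Σzᵢ/Kᵢ = -0.144, so a root lies in (0, 1).
Newton iteration, V/F⁰ = 0.5:
  V/F = 0.500: g = -0.0274, g' = -0.259 → V/F = 0.394
  V/F = 0.394: g = 0.0020, g' = -0.301 → V/F = 0.401
Converged at V/F = 0.401.
Compositions from xᵢ = zᵢ/(1+V/F(Kᵢ−1)), yᵢ = Kᵢxᵢ:
  1: x = 0.065, y = 0.239
  2: x = 0.440, y = 0.411
  3: x = 0.294, y = 0.251
  4: x = 0.201, y = 0.099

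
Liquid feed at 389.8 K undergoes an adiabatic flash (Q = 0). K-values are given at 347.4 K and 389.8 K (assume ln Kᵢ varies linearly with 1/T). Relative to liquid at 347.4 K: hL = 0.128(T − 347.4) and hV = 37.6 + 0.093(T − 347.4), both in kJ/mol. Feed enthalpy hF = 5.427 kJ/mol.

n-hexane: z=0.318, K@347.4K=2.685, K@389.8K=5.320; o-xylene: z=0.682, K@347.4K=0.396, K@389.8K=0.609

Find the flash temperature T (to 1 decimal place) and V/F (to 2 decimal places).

T = 348.6 K, V/F = 0.14

Adiabatic flash: solve Rachford–Rice at each trial T, then check hF = ψ·hV(T) + (1−ψ)·hL(T).
  T = 347.4 K: K = (2.685, 0.396), RR gives ψ = 0.122, H_out = 4.578 kJ/mol
  T = 389.8 K: K = (5.320, 0.609), RR gives ψ = 0.655, H_out = 29.099 kJ/mol
  T = 368.6 K: K = (3.854, 0.497), RR gives ψ = 0.394, H_out = 17.219 kJ/mol
  T = 358.0 K: K = (3.234, 0.445), RR gives ψ = 0.268, H_out = 11.333 kJ/mol
  T = 352.7 K: K = (2.951, 0.420), RR gives ψ = 0.199, H_out = 8.122 kJ/mol
  T = 350.0 K: K = (2.813, 0.408), RR gives ψ = 0.161, H_out = 6.368 kJ/mol
  T = 348.7 K: K = (2.749, 0.402), RR gives ψ = 0.142, H_out = 5.486 kJ/mol
Linear interpolation between T = 347.4 (H_out = 4.578) and T = 348.7 (H_out = 5.486) on hF = 5.427 gives T ≈ 348.6 K, at which ψ = 0.14.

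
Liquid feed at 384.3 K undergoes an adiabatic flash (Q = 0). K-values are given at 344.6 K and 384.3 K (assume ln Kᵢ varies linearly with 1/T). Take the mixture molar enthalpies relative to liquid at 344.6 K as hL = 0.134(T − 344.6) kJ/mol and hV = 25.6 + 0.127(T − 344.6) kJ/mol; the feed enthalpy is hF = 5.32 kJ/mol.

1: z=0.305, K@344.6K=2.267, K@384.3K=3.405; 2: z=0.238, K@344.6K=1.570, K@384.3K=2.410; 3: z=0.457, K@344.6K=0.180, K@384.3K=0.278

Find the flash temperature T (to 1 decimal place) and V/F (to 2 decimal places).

T = 346.3 K, V/F = 0.20

Adiabatic flash: solve Rachford–Rice at each trial T, then check hF = ψ·hV(T) + (1−ψ)·hL(T).
  T = 344.6 K: K = (2.267, 1.570, 0.180), RR gives ψ = 0.178, H_out = 4.547 kJ/mol
  T = 384.3 K: K = (3.405, 2.410, 0.278), RR gives ψ = 0.512, H_out = 18.288 kJ/mol
  T = 364.5 K: K = (2.811, 1.969, 0.226), RR gives ψ = 0.375, H_out = 12.218 kJ/mol
  T = 354.6 K: K = (2.533, 1.765, 0.203), RR gives ψ = 0.289, H_out = 8.709 kJ/mol
  T = 349.6 K: K = (2.398, 1.666, 0.191), RR gives ψ = 0.237, H_out = 6.727 kJ/mol
  T = 347.1 K: K = (2.332, 1.618, 0.186), RR gives ψ = 0.208, H_out = 5.665 kJ/mol
  T = 345.9 K: K = (2.301, 1.595, 0.183), RR gives ψ = 0.194, H_out = 5.136 kJ/mol
Linear interpolation between T = 345.9 (H_out = 5.136) and T = 347.1 (H_out = 5.665) on hF = 5.32 gives T ≈ 346.3 K, at which ψ = 0.20.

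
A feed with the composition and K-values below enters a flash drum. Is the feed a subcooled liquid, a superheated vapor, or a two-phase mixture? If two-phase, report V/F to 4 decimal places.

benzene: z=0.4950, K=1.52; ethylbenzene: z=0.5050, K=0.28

subcooled liquid

ΣzᵢKᵢ = 0.8938; Σzᵢ/Kᵢ = 2.1292.
Since ΣzᵢKᵢ < 1 the mixture is below its bubble point — single liquid phase.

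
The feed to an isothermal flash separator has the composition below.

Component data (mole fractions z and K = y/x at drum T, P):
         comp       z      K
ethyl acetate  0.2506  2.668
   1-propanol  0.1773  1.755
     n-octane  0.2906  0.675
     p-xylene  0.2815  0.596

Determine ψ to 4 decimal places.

Let ψ = V/F and solve Σ zᵢ(Kᵢ−1)/(1+ψ(Kᵢ−1)) = 0.
Check two-phase: ΣzᵢKᵢ = 1.3437 > 1 and Σzᵢ/Kᵢ = 1.0978 > 1, so g(0) = 0.3437 > 0 and g(1) = -0.0978 < 0.
Newton–Raphson from ψ = 0.62:
  ψ = 0.6200: g = 0.02666, g' = -0.3453 → ψ = 0.6972
  ψ = 0.6972: g = 0.00052, g' = -0.3328 → ψ = 0.6988
Converged at ψ = 0.6988.

ψ = 0.6988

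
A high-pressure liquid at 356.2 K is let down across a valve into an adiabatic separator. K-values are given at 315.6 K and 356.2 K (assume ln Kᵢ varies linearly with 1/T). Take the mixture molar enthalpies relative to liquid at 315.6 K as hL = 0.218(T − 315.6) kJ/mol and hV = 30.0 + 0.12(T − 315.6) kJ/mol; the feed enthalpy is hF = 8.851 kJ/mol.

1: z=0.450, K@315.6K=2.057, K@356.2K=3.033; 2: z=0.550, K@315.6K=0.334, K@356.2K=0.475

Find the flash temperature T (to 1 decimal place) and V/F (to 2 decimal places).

T = 322.7 K, V/F = 0.25

Adiabatic flash: solve Rachford–Rice at each trial T, then check hF = ψ·hV(T) + (1−ψ)·hL(T).
  T = 315.6 K: K = (2.057, 0.334), RR gives ψ = 0.155, H_out = 4.660 kJ/mol
  T = 356.2 K: K = (3.033, 0.475), RR gives ψ = 0.587, H_out = 24.115 kJ/mol
  T = 335.9 K: K = (2.527, 0.403), RR gives ψ = 0.393, H_out = 15.436 kJ/mol
  T = 325.8 K: K = (2.289, 0.368), RR gives ψ = 0.285, H_out = 10.491 kJ/mol
  T = 320.7 K: K = (2.172, 0.351), RR gives ψ = 0.224, H_out = 7.711 kJ/mol
  T = 323.2 K: K = (2.229, 0.359), RR gives ψ = 0.255, H_out = 9.103 kJ/mol
  T = 321.9 K: K = (2.199, 0.355), RR gives ψ = 0.239, H_out = 8.387 kJ/mol
Linear interpolation between T = 321.9 (H_out = 8.387) and T = 323.2 (H_out = 9.103) on hF = 8.851 gives T ≈ 322.7 K, at which ψ = 0.25.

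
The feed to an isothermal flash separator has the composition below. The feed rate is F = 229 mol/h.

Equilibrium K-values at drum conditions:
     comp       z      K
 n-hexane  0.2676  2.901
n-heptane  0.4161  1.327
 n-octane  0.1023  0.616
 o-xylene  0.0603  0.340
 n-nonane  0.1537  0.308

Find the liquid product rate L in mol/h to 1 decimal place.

L = 70.6 mol/h

Newton–Raphson from ψ = 0.53:
  ψ = 0.5300: g = 0.09087, g' = -0.5417 → ψ = 0.6977
  ψ = 0.6977: g = -0.00364, g' = -0.6018 → ψ = 0.6917
Converged at ψ = 0.6917.
Then V = ψ·F = 0.6917·229 = 158.4 mol/h and L = F − V = 70.6 mol/h.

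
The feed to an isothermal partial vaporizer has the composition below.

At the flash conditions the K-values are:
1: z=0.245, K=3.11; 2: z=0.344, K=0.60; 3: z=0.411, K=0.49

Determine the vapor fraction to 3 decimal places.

ψ = 0.174

Let ψ = V/F and solve Σ zᵢ(Kᵢ−1)/(1+ψ(Kᵢ−1)) = 0.
Feasibility: ΣzᵢKᵢ = 1.170, Σzᵢ/Kᵢ = 1.491 — both > 1, two phases present.
Newton iteration, ψ⁰ = 0.5:
  ψ = 0.500: g = -0.2018, g' = -0.537 → ψ = 0.124
  ψ = 0.124: g = 0.0411, g' = -0.868 → ψ = 0.171
  ψ = 0.171: g = 0.0022, g' = -0.780 → ψ = 0.174
Converged at ψ = 0.174.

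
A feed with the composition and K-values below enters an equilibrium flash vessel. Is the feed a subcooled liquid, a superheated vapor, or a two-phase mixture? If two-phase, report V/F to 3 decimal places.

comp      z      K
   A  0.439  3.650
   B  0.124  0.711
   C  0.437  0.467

ΣzᵢKᵢ = 1.895; Σzᵢ/Kᵢ = 1.230.
Both exceed 1, so a two-phase solution exists.
Rachford–Rice: g(ψ) = Σ zᵢ(Kᵢ−1)/(1+ψ(Kᵢ−1)) = 0.
Newton iteration, ψ⁰ = 0.51:
  ψ = 0.510: g = 0.1328, g' = -0.806 → ψ = 0.675
  ψ = 0.675: g = 0.0090, g' = -0.715 → ψ = 0.687
Converged at ψ = 0.687.

two-phase, V/F = 0.687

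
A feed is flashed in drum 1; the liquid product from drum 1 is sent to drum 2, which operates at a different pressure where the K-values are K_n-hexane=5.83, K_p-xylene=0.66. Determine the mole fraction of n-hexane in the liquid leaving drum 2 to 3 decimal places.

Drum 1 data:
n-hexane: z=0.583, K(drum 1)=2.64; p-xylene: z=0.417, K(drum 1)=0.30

Drum 1:
Rachford–Rice: g(ψ₁) = Σ zᵢ(Kᵢ−1)/(1+ψ₁(Kᵢ−1)) = 0.
g(0) = ΣzᵢKᵢ − 1 = 0.664 and g(1) = 1 − Σzᵢ/Kᵢ = -0.611, so a root lies in (0, 1).
Binary case is linear: z₁(K₁−1)(1+ψ₁(K₂−1)) + z₂(K₂−1)(1+ψ₁(K₁−1)) = 0
⇒ ψ₁ = [z₁(K₁−1)+z₂(K₂−1)] / [−(K₁−1)(K₂−1)] = 0.6642/1.1480 = 0.579
Drum-1 compositions:
  n-hexane: x = 0.299, y = 0.790
  p-xylene: x = 0.701, y = 0.210
Drum-2 feed = drum-1 liquid: z₂ = (0.2991, 0.7009).
Drum 2:
Material balance + equilibrium reduce to Σ zᵢ(Kᵢ−1)/(1+ψ₂(Kᵢ−1)) = 0.
Check two-phase: ΣzᵢKᵢ = 2.207 > 1 and Σzᵢ/Kᵢ = 1.113 > 1, so g(0) = 1.207 > 0 and g(1) = -0.113 < 0.
Binary case is linear: z₁(K₁−1)(1+ψ₂(K₂−1)) + z₂(K₂−1)(1+ψ₂(K₁−1)) = 0
⇒ ψ₂ = [z₁(K₁−1)+z₂(K₂−1)] / [−(K₁−1)(K₂−1)] = 1.2066/1.6422 = 0.735
  n-hexane: x = 0.066, y = 0.383
  p-xylene: x = 0.934, y = 0.617

x_n-hexane (drum 2) = 0.066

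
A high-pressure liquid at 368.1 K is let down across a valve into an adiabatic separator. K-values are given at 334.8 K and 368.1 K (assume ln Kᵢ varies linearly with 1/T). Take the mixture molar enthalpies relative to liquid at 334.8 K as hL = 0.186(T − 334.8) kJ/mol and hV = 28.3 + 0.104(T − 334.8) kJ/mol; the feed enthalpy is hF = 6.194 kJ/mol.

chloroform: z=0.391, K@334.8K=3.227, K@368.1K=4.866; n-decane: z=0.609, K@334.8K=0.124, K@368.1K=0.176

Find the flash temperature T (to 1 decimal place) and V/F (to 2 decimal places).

Adiabatic flash: solve Rachford–Rice at each trial T, then check hF = ψ·hV(T) + (1−ψ)·hL(T).
  T = 334.8 K: K = (3.227, 0.124), RR gives ψ = 0.173, H_out = 4.893 kJ/mol
  T = 368.1 K: K = (4.866, 0.176), RR gives ψ = 0.317, H_out = 14.299 kJ/mol
  T = 351.5 K: K = (4.004, 0.149), RR gives ψ = 0.257, H_out = 10.020 kJ/mol
  T = 343.1 K: K = (3.602, 0.136), RR gives ψ = 0.219, H_out = 7.580 kJ/mol
  T = 339.0 K: K = (3.414, 0.130), RR gives ψ = 0.197, H_out = 6.293 kJ/mol
  T = 336.9 K: K = (3.320, 0.127), RR gives ψ = 0.185, H_out = 5.604 kJ/mol
Linear interpolation between T = 336.9 (H_out = 5.604) and T = 339.0 (H_out = 6.293) on hF = 6.194 gives T ≈ 338.7 K, at which ψ = 0.20.

T = 338.7 K, V/F = 0.20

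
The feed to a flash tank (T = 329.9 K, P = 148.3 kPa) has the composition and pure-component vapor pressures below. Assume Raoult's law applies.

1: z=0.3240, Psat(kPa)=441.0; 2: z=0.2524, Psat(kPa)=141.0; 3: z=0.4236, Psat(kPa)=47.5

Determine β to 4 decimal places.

β = 0.3344

Raoult's law: Kᵢ = Pᵢˢᵃᵗ/P = Pᵢˢᵃᵗ/148.3.
  K_1 = 441.0/148.3 = 2.973702, K_2 = 141.0/148.3 = 0.950775, K_3 = 47.5/148.3 = 0.320297
Material balance + equilibrium reduce to Σ zᵢ(Kᵢ−1)/(1+β(Kᵢ−1)) = 0.
Feasibility: ΣzᵢKᵢ = 1.3391, Σzᵢ/Kᵢ = 1.6969 — both > 1, two phases present.
Newton–Raphson from β = 0.5:
  β = 0.5000: g = -0.12703, g' = -0.7694 → β = 0.3349
  β = 0.3349: g = -0.00042, g' = -0.7862 → β = 0.3344
Converged at β = 0.3344.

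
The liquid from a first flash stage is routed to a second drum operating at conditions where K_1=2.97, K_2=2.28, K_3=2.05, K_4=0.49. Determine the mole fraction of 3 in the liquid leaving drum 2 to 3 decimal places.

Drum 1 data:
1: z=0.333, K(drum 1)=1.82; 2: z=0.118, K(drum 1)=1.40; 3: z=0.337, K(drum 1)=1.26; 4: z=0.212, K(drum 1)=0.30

Drum 1:
Rachford–Rice: g(ψ₁) = Σ zᵢ(Kᵢ−1)/(1+ψ₁(Kᵢ−1)) = 0.
g(0) = ΣzᵢKᵢ − 1 = 0.259 and g(1) = 1 − Σzᵢ/Kᵢ = -0.241, so a root lies in (0, 1).
Iterate (Newton) starting at ψ₁ = 0.68:
  ψ₁ = 0.680: g = 0.0037, g' = -0.499 → ψ₁ = 0.687
Converged at ψ₁ = 0.687.
Drum-1 compositions:
  1: x = 0.213, y = 0.388
  2: x = 0.093, y = 0.130
  3: x = 0.286, y = 0.360
  4: x = 0.409, y = 0.123
Drum-2 feed = drum-1 liquid: z₂ = (0.2130, 0.0926, 0.2859, 0.4086).
Drum 2:
Material balance + equilibrium reduce to Σ zᵢ(Kᵢ−1)/(1+ψ₂(Kᵢ−1)) = 0.
Check two-phase: ΣzᵢKᵢ = 1.630 > 1 and Σzᵢ/Kᵢ = 1.086 > 1, so g(0) = 0.630 > 0 and g(1) = -0.086 < 0.
Iterate (Newton) starting at ψ₂ = 0.5:
  ψ₂ = 0.500: g = 0.2008, g' = -0.593 → ψ₂ = 0.838
  ψ₂ = 0.838: g = 0.0110, g' = -0.566 → ψ₂ = 0.858
Converged at ψ₂ = 0.858.
  1: x = 0.079, y = 0.235
  2: x = 0.044, y = 0.101
  3: x = 0.150, y = 0.308
  4: x = 0.726, y = 0.356

x_3 (drum 2) = 0.150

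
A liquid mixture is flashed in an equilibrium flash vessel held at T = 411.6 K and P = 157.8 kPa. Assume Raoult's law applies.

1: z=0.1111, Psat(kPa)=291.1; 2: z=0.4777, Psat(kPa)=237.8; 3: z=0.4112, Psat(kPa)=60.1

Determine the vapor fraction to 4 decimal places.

ψ = 0.2262

Raoult's law: Kᵢ = Pᵢˢᵃᵗ/P = Pᵢˢᵃᵗ/157.8.
  K_1 = 291.1/157.8 = 1.844740, K_2 = 237.8/157.8 = 1.506971, K_3 = 60.1/157.8 = 0.380862
Newton iteration, ψ⁰ = 0.42:
  ψ = 0.4200: g = -0.07512, g' = -0.4145 → ψ = 0.2388
  ψ = 0.2388: g = -0.00463, g' = -0.3697 → ψ = 0.2263
  ψ = 0.2263: g = -0.00001, g' = -0.3679 → ψ = 0.2262
Converged at ψ = 0.2262.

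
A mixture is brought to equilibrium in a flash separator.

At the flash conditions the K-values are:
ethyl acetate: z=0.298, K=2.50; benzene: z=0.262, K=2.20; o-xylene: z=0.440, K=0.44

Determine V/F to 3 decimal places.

V/F = 0.674

Rachford–Rice: g(V/F) = Σ zᵢ(Kᵢ−1)/(1+V/F(Kᵢ−1)) = 0.
g(0) = ΣzᵢKᵢ − 1 = 0.515 and g(1) = 1 − Σzᵢ/Kᵢ = -0.238, so a root lies in (0, 1).
Newton–Raphson from V/F = 0.58:
  V/F = 0.580: g = 0.0595, g' = -0.626 → V/F = 0.675
  V/F = 0.675: g = -0.0004, g' = -0.637 → V/F = 0.674
Converged at V/F = 0.674.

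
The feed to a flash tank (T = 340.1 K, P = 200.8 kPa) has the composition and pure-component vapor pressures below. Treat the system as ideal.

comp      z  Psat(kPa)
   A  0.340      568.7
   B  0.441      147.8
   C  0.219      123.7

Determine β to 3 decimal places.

β = 0.747

Raoult's law: Kᵢ = Pᵢˢᵃᵗ/P = Pᵢˢᵃᵗ/200.8.
  K_A = 568.7/200.8 = 2.83217, K_B = 147.8/200.8 = 0.73606, K_C = 123.7/200.8 = 0.61604
Rachford–Rice: g(β) = Σ zᵢ(Kᵢ−1)/(1+β(Kᵢ−1)) = 0.
Feasibility: ΣzᵢKᵢ = 1.422, Σzᵢ/Kᵢ = 1.075 — both > 1, two phases present.
Iterate (Newton) starting at β = 0.52:
  β = 0.520: g = 0.0790, g' = -0.391 → β = 0.722
  β = 0.722: g = 0.0080, g' = -0.320 → β = 0.747
Converged at β = 0.747.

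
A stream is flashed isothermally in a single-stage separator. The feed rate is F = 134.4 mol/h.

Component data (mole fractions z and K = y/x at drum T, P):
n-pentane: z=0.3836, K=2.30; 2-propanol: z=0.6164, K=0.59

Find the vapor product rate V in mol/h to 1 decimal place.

Let ψ = V/F and solve Σ zᵢ(Kᵢ−1)/(1+ψ(Kᵢ−1)) = 0.
Feasibility: ΣzᵢKᵢ = 1.2460, Σzᵢ/Kᵢ = 1.2115 — both > 1, two phases present.
Newton iteration, ψ⁰ = 0.64:
  ψ = 0.6400: g = -0.07042, g' = -0.3836 → ψ = 0.4564
  ψ = 0.4564: g = 0.00207, g' = -0.4122 → ψ = 0.4614
Converged at ψ = 0.4615.
Then V = ψ·F = 0.4615·134.4 = 62.0 mol/h and L = F − V = 72.4 mol/h.

V = 62.0 mol/h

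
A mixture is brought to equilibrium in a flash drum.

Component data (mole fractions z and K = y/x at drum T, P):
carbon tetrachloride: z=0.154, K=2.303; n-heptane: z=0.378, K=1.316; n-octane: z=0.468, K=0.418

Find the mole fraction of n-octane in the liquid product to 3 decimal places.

Material balance + equilibrium reduce to Σ zᵢ(Kᵢ−1)/(1+ψ(Kᵢ−1)) = 0.
Check two-phase: ΣzᵢKᵢ = 1.048 > 1 and Σzᵢ/Kᵢ = 1.474 > 1, so g(0) = 0.048 > 0 and g(1) = -0.474 < 0.
Iterate (Newton) starting at ψ = 0.5:
  ψ = 0.500: g = -0.1595, g' = -0.439 → ψ = 0.137
  ψ = 0.137: g = -0.0112, g' = -0.410 → ψ = 0.110
Converged at ψ = 0.110.
Compositions from xᵢ = zᵢ/(1+ψ(Kᵢ−1)), yᵢ = Kᵢxᵢ:
  carbon tetrachloride: x = 0.135, y = 0.310
  n-heptane: x = 0.365, y = 0.481
  n-octane: x = 0.500, y = 0.209

x_n-octane = 0.500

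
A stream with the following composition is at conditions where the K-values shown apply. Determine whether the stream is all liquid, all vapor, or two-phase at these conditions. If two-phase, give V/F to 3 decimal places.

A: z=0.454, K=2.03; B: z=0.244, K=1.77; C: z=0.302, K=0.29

ΣzᵢKᵢ = 1.441; Σzᵢ/Kᵢ = 1.403.
Both exceed 1, so a two-phase solution exists.
Iterate (Newton) starting at ψ = 0.67:
  ψ = 0.670: g = -0.0083, g' = -0.785 → ψ = 0.659
Converged at ψ = 0.659.

two-phase, V/F = 0.659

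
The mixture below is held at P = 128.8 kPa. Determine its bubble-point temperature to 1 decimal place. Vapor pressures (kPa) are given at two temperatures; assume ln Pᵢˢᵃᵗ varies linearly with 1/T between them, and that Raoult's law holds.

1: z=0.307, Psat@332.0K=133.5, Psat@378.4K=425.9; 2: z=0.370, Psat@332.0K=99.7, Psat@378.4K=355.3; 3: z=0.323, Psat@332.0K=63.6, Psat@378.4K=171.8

T = 341.7 K

Bubble-point temperature: ΣzᵢPᵢˢᵃᵗ(T) = P. Interpolate ln Pᵢˢᵃᵗ = aᵢ + bᵢ/T.
  T = 332.0 K: ΣzᵢPᵢˢᵃᵗ = 98.42 kPa
  T = 378.4 K: ΣzᵢPᵢˢᵃᵗ = 317.70 kPa
  T = 355.2 K: ΣzᵢPᵢˢᵃᵗ = 183.50 kPa
  T = 343.6 K: ΣzᵢPᵢˢᵃᵗ = 135.76 kPa
  T = 337.8 K: ΣzᵢPᵢˢᵃᵗ = 115.90 kPa
  T = 340.7 K: ΣzᵢPᵢˢᵃᵗ = 125.52 kPa
  T = 342.1 K: ΣzᵢPᵢˢᵃᵗ = 130.38 kPa
  T = 341.4 K: ΣzᵢPᵢˢᵃᵗ = 127.93 kPa
  T = 341.8 K: ΣzᵢPᵢˢᵃᵗ = 129.32 kPa
Interpolating between 341.4 K and 341.8 K gives T ≈ 341.7 K.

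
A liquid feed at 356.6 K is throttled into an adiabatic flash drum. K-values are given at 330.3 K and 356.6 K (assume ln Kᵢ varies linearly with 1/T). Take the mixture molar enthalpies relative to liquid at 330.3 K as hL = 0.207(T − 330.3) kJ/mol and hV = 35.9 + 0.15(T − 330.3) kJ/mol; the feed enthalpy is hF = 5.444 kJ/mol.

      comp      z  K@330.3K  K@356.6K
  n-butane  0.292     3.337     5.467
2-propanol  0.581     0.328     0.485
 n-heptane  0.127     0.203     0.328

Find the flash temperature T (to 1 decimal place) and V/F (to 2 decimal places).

T = 332.3 K, V/F = 0.14

Adiabatic flash: solve Rachford–Rice at each trial T, then check hF = ψ·hV(T) + (1−ψ)·hL(T).
  T = 330.3 K: K = (3.337, 0.328, 0.203), RR gives ψ = 0.117, H_out = 4.213 kJ/mol
  T = 356.6 K: K = (5.467, 0.485, 0.328), RR gives ψ = 0.377, H_out = 18.424 kJ/mol
  T = 343.5 K: K = (4.316, 0.402, 0.261), RR gives ψ = 0.254, H_out = 11.671 kJ/mol
  T = 336.9 K: K = (3.805, 0.364, 0.231), RR gives ψ = 0.190, H_out = 8.101 kJ/mol
  T = 333.6 K: K = (3.565, 0.346, 0.216), RR gives ψ = 0.155, H_out = 6.209 kJ/mol
  T = 332.0 K: K = (3.453, 0.337, 0.210), RR gives ψ = 0.137, H_out = 5.256 kJ/mol
Linear interpolation between T = 332.0 (H_out = 5.256) and T = 333.6 (H_out = 6.209) on hF = 5.444 gives T ≈ 332.3 K, at which ψ = 0.14.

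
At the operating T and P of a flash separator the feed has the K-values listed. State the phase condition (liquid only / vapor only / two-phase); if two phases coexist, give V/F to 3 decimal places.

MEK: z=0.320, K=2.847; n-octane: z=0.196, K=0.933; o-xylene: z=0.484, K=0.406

ΣzᵢKᵢ = 1.290; Σzᵢ/Kᵢ = 1.515.
Both exceed 1, so a two-phase solution exists.
Rachford–Rice: g(ψ) = Σ zᵢ(Kᵢ−1)/(1+ψ(Kᵢ−1)) = 0.
Iterate (Newton) starting at ψ = 0.54:
  ψ = 0.540: g = -0.1410, g' = -0.645 → ψ = 0.321
  ψ = 0.321: g = 0.0022, g' = -0.692 → ψ = 0.324
Converged at ψ = 0.324.

two-phase, V/F = 0.324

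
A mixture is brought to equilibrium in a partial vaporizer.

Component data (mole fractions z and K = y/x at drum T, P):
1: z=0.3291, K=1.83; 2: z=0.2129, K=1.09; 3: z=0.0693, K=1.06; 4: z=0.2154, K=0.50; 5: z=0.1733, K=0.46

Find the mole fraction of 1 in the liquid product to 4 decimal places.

Rachford–Rice: g(ψ) = Σ zᵢ(Kᵢ−1)/(1+ψ(Kᵢ−1)) = 0.
g(0) = ΣzᵢKᵢ − 1 = 0.0952 and g(1) = 1 − Σzᵢ/Kᵢ = -0.2481, so a root lies in (0, 1).
Newton–Raphson from ψ = 0.5:
  ψ = 0.5000: g = -0.05638, g' = -0.3056 → ψ = 0.3155
  ψ = 0.3155: g = -0.00150, g' = -0.2936 → ψ = 0.3104
Converged at ψ = 0.3104.
Compositions from xᵢ = zᵢ/(1+ψ(Kᵢ−1)), yᵢ = Kᵢxᵢ:
  1: x = 0.2617, y = 0.4789
  2: x = 0.2071, y = 0.2258
  3: x = 0.0680, y = 0.0721
  4: x = 0.2550, y = 0.1275
  5: x = 0.2082, y = 0.0958

x_1 = 0.2617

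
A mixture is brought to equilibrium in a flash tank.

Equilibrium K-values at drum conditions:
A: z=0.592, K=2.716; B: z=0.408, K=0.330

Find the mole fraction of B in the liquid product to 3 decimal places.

x_B = 0.719

Newton–Raphson from ψ = 0.62:
  ψ = 0.620: g = 0.0246, g' = -0.945 → ψ = 0.646
Converged at ψ = 0.646.
Compositions from xᵢ = zᵢ/(1+ψ(Kᵢ−1)), yᵢ = Kᵢxᵢ:
  A: x = 0.281, y = 0.763
  B: x = 0.719, y = 0.237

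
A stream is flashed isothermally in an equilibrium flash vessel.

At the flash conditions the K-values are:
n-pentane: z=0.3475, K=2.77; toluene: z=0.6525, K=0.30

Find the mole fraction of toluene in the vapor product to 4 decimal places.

Rachford–Rice: g(ψ) = Σ zᵢ(Kᵢ−1)/(1+ψ(Kᵢ−1)) = 0.
Check two-phase: ΣzᵢKᵢ = 1.1583 > 1 and Σzᵢ/Kᵢ = 2.3005 > 1, so g(0) = 0.1583 > 0 and g(1) = -1.3005 < 0.
Binary case is linear: z₁(K₁−1)(1+ψ(K₂−1)) + z₂(K₂−1)(1+ψ(K₁−1)) = 0
⇒ ψ = [z₁(K₁−1)+z₂(K₂−1)] / [−(K₁−1)(K₂−1)] = 0.15832/1.23900 = 0.1278
Compositions from xᵢ = zᵢ/(1+ψ(Kᵢ−1)), yᵢ = Kᵢxᵢ:
  n-pentane: x = 0.2834, y = 0.7850
  toluene: x = 0.7166, y = 0.2150

y_toluene = 0.2150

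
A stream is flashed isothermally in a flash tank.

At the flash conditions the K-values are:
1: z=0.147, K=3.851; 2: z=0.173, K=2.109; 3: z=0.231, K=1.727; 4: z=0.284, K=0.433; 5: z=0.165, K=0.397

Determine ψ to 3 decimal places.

Let ψ = V/F and solve Σ zᵢ(Kᵢ−1)/(1+ψ(Kᵢ−1)) = 0.
Check two-phase: ΣzᵢKᵢ = 1.518 > 1 and Σzᵢ/Kᵢ = 1.325 > 1, so g(0) = 0.518 > 0 and g(1) = -0.325 < 0.
Iterate (Newton) starting at ψ = 0.63:
  ψ = 0.630: g = -0.0329, g' = -0.661 → ψ = 0.580
Converged at ψ = 0.580.

ψ = 0.580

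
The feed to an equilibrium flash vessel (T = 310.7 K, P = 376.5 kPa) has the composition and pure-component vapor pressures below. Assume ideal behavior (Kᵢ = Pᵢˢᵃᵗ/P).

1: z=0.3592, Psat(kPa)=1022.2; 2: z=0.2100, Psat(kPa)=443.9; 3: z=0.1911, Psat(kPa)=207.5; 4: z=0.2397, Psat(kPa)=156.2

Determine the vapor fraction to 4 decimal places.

ψ = 0.6076

Raoult's law: Kᵢ = Pᵢˢᵃᵗ/P = Pᵢˢᵃᵗ/376.5.
  K_1 = 1022.2/376.5 = 2.715007, K_2 = 443.9/376.5 = 1.179017, K_3 = 207.5/376.5 = 0.551129, K_4 = 156.2/376.5 = 0.414874
Let ψ = V/F and solve Σ zᵢ(Kᵢ−1)/(1+ψ(Kᵢ−1)) = 0.
g(0) = ΣzᵢKᵢ − 1 = 0.4276 and g(1) = 1 − Σzᵢ/Kᵢ = -0.2349, so a root lies in (0, 1).
Newton–Raphson from ψ = 0.5:
  ψ = 0.5000: g = 0.05729, g' = -0.5399 → ψ = 0.6061
  ψ = 0.6061: g = 0.00079, g' = -0.5292 → ψ = 0.6076
Converged at ψ = 0.6076.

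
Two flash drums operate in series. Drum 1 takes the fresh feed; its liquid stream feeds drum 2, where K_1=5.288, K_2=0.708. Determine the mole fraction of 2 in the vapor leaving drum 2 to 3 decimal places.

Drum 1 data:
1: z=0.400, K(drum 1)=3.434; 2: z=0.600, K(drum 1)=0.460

y_2 (drum 2) = 0.663

Drum 1:
Newton–Raphson from ψ₁ = 0.5:
  ψ₁ = 0.500: g = -0.0047, g' = -0.810 → ψ₁ = 0.494
Converged at ψ₁ = 0.494.
Drum-1 compositions:
  1: x = 0.182, y = 0.624
  2: x = 0.818, y = 0.376
Drum-2 feed = drum-1 liquid: z₂ = (0.1816, 0.8184).
Drum 2:
Material balance + equilibrium reduce to Σ zᵢ(Kᵢ−1)/(1+ψ₂(Kᵢ−1)) = 0.
Feasibility: ΣzᵢKᵢ = 1.540, Σzᵢ/Kᵢ = 1.190 — both > 1, two phases present.
Binary case is linear: z₁(K₁−1)(1+ψ₂(K₂−1)) + z₂(K₂−1)(1+ψ₂(K₁−1)) = 0
⇒ ψ₂ = [z₁(K₁−1)+z₂(K₂−1)] / [−(K₁−1)(K₂−1)] = 0.5396/1.2521 = 0.431
  1: x = 0.064, y = 0.337
  2: x = 0.936, y = 0.663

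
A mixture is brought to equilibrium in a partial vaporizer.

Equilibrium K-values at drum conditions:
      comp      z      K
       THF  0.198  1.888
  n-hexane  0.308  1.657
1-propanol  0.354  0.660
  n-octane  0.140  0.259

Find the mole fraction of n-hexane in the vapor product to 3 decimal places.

y_n-hexane = 0.402

Material balance + equilibrium reduce to Σ zᵢ(Kᵢ−1)/(1+β(Kᵢ−1)) = 0.
Feasibility: ΣzᵢKᵢ = 1.154, Σzᵢ/Kᵢ = 1.368 — both > 1, two phases present.
Newton iteration, β⁰ = 0.59:
  β = 0.590: g = -0.0737, g' = -0.443 → β = 0.424
  β = 0.424: g = -0.0058, g' = -0.383 → β = 0.409
Converged at β = 0.409.
Compositions from xᵢ = zᵢ/(1+β(Kᵢ−1)), yᵢ = Kᵢxᵢ:
  THF: x = 0.145, y = 0.274
  n-hexane: x = 0.243, y = 0.402
  1-propanol: x = 0.411, y = 0.271
  n-octane: x = 0.201, y = 0.052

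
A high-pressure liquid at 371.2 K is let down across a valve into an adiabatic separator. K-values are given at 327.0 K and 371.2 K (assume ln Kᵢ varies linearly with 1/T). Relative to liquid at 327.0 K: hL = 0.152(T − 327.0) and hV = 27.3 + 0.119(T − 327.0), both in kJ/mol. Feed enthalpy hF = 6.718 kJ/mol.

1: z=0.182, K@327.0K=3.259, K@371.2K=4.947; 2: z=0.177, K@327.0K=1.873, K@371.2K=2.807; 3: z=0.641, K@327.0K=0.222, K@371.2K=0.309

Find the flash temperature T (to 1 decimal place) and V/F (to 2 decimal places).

Adiabatic flash: solve Rachford–Rice at each trial T, then check hF = ψ·hV(T) + (1−ψ)·hL(T).
  T = 327.0 K: K = (3.259, 1.873, 0.222), RR gives ψ = 0.049, H_out = 1.335 kJ/mol
  T = 371.2 K: K = (4.947, 2.807, 0.309), RR gives ψ = 0.283, H_out = 14.038 kJ/mol
  T = 349.1 K: K = (4.069, 2.322, 0.265), RR gives ψ = 0.184, H_out = 8.250 kJ/mol
  T = 338.1 K: K = (3.656, 2.094, 0.243), RR gives ψ = 0.123, H_out = 5.004 kJ/mol
  T = 343.6 K: K = (3.860, 2.207, 0.254), RR gives ψ = 0.155, H_out = 6.667 kJ/mol
  T = 346.4 K: K = (3.966, 2.266, 0.259), RR gives ψ = 0.170, H_out = 7.482 kJ/mol
  T = 345.0 K: K = (3.913, 2.236, 0.257), RR gives ψ = 0.163, H_out = 7.077 kJ/mol
Linear interpolation between T = 343.6 (H_out = 6.667) and T = 345.0 (H_out = 7.077) on hF = 6.718 gives T ≈ 343.8 K, at which ψ = 0.16.

T = 343.8 K, V/F = 0.16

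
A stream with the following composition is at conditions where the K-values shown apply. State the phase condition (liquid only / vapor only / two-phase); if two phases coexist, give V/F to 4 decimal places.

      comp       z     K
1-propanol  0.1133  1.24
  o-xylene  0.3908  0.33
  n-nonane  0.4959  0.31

liquid only

ΣzᵢKᵢ = 0.4232; Σzᵢ/Kᵢ = 2.8753.
Since ΣzᵢKᵢ < 1 the mixture is below its bubble point — single liquid phase.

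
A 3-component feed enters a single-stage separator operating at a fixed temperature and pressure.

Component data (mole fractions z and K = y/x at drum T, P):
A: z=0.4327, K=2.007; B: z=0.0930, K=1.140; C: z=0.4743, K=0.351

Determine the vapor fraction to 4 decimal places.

ψ = 0.2381

Material balance + equilibrium reduce to Σ zᵢ(Kᵢ−1)/(1+ψ(Kᵢ−1)) = 0.
Check two-phase: ΣzᵢKᵢ = 1.1409 > 1 and Σzᵢ/Kᵢ = 1.6485 > 1, so g(0) = 0.1409 > 0 and g(1) = -0.6485 < 0.
Newton–Raphson from ψ = 0.69:
  ψ = 0.6900: g = -0.28849, g' = -0.8095 → ψ = 0.3336
  ψ = 0.3336: g = -0.05428, g' = -0.5730 → ψ = 0.2389
  ψ = 0.2389: g = -0.00045, g' = -0.5666 → ψ = 0.2381
Converged at ψ = 0.2381.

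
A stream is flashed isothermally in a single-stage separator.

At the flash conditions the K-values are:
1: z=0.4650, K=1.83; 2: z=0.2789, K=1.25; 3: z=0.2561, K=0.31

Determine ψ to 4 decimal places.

ψ = 0.6320

Newton iteration, ψ⁰ = 0.63:
  ψ = 0.6300: g = 0.00108, g' = -0.5327 → ψ = 0.6320
Converged at ψ = 0.6320.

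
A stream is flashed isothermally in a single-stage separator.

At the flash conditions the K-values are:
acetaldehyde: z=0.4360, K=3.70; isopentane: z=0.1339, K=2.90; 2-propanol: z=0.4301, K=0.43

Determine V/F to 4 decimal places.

V/F = 0.8262

Newton iteration, V/F⁰ = 0.5:
  V/F = 0.5000: g = 0.28853, g' = -0.9760 → V/F = 0.7956
  V/F = 0.7956: g = 0.02663, g' = -0.8652 → V/F = 0.8264
  V/F = 0.8264: g = -0.00017, g' = -0.8770 → V/F = 0.8262
Converged at V/F = 0.8262.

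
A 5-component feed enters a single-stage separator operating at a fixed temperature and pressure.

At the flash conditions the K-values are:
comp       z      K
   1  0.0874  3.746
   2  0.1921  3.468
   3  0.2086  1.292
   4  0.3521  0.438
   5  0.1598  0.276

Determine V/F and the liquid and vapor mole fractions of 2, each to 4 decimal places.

V/F = 0.3870, x_2 = 0.0983, y_2 = 0.3408

Newton–Raphson from V/F = 0.34:
  V/F = 0.3400: g = 0.03922, g' = -0.8543 → V/F = 0.3859
  V/F = 0.3859: g = 0.00086, g' = -0.8193 → V/F = 0.3870
Converged at V/F = 0.3870.
Compositions from xᵢ = zᵢ/(1+V/F(Kᵢ−1)), yᵢ = Kᵢxᵢ:
  1: x = 0.0424, y = 0.1587
  2: x = 0.0983, y = 0.3408
  3: x = 0.1874, y = 0.2422
  4: x = 0.4499, y = 0.1971
  5: x = 0.2220, y = 0.0613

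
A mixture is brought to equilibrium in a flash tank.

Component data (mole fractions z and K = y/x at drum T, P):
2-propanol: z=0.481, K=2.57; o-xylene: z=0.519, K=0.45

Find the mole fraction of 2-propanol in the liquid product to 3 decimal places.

x_2-propanol = 0.259

Rachford–Rice: g(β) = Σ zᵢ(Kᵢ−1)/(1+β(Kᵢ−1)) = 0.
Feasibility: ΣzᵢKᵢ = 1.470, Σzᵢ/Kᵢ = 1.340 — both > 1, two phases present.
Binary case is linear: z₁(K₁−1)(1+β(K₂−1)) + z₂(K₂−1)(1+β(K₁−1)) = 0
⇒ β = [z₁(K₁−1)+z₂(K₂−1)] / [−(K₁−1)(K₂−1)] = 0.4697/0.8635 = 0.544
Compositions from xᵢ = zᵢ/(1+β(Kᵢ−1)), yᵢ = Kᵢxᵢ:
  2-propanol: x = 0.259, y = 0.667
  o-xylene: x = 0.741, y = 0.333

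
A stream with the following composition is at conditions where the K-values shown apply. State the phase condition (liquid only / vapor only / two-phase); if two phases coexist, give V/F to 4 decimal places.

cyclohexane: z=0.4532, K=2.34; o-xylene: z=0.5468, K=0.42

two-phase, V/F = 0.3733

ΣzᵢKᵢ = 1.2901; Σzᵢ/Kᵢ = 1.4956.
Both exceed 1, so a two-phase solution exists.
Let ψ = V/F and solve Σ zᵢ(Kᵢ−1)/(1+ψ(Kᵢ−1)) = 0.
Newton–Raphson from ψ = 0.33:
  ψ = 0.3300: g = 0.02887, g' = -0.6726 → ψ = 0.3729
  ψ = 0.3729: g = 0.00026, g' = -0.6613 → ψ = 0.3733
Converged at ψ = 0.3733.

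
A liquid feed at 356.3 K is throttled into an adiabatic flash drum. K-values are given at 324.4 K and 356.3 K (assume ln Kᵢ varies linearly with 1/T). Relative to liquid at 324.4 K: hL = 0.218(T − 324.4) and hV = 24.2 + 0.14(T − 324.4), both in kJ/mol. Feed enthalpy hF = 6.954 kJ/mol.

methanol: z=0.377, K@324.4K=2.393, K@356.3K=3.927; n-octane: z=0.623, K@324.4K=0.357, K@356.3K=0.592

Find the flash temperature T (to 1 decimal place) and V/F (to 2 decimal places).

T = 330.1 K, V/F = 0.24

Adiabatic flash: solve Rachford–Rice at each trial T, then check hF = ψ·hV(T) + (1−ψ)·hL(T).
  T = 324.4 K: K = (2.393, 0.357), RR gives ψ = 0.139, H_out = 3.366 kJ/mol
  T = 356.3 K: K = (3.927, 0.592), RR gives ψ = 0.711, H_out = 22.395 kJ/mol
  T = 340.4 K: K = (3.104, 0.466), RR gives ψ = 0.409, H_out = 12.882 kJ/mol
  T = 332.4 K: K = (2.734, 0.409), RR gives ψ = 0.279, H_out = 8.312 kJ/mol
  T = 328.4 K: K = (2.560, 0.382), RR gives ψ = 0.211, H_out = 5.914 kJ/mol
  T = 330.4 K: K = (2.646, 0.396), RR gives ψ = 0.245, H_out = 7.127 kJ/mol
Linear interpolation between T = 328.4 (H_out = 5.914) and T = 330.4 (H_out = 7.127) on hF = 6.954 gives T ≈ 330.1 K, at which ψ = 0.24.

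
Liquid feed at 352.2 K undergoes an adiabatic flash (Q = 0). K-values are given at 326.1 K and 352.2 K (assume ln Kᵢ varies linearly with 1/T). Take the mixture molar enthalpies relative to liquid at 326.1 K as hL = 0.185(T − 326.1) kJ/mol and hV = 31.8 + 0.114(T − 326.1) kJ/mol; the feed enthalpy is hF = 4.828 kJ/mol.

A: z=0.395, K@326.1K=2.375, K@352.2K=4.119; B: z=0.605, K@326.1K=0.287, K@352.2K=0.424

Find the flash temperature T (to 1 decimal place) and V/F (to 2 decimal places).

Adiabatic flash: solve Rachford–Rice at each trial T, then check hF = ψ·hV(T) + (1−ψ)·hL(T).
  T = 326.1 K: K = (2.375, 0.287), RR gives ψ = 0.114, H_out = 3.625 kJ/mol
  T = 352.2 K: K = (4.119, 0.424), RR gives ψ = 0.492, H_out = 19.556 kJ/mol
  T = 339.1 K: K = (3.158, 0.351), RR gives ψ = 0.328, H_out = 12.546 kJ/mol
  T = 332.6 K: K = (2.746, 0.318), RR gives ψ = 0.233, H_out = 8.498 kJ/mol
  T = 329.4 K: K = (2.559, 0.303), RR gives ψ = 0.178, H_out = 6.234 kJ/mol
  T = 327.8 K: K = (2.468, 0.295), RR gives ψ = 0.148, H_out = 5.009 kJ/mol
Linear interpolation between T = 326.1 (H_out = 3.625) and T = 327.8 (H_out = 5.009) on hF = 4.828 gives T ≈ 327.6 K, at which ψ = 0.14.

T = 327.6 K, V/F = 0.14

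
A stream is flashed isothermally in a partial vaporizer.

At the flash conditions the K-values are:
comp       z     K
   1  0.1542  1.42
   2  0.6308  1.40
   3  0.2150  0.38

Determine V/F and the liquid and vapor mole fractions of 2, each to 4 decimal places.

V/F = 0.7338, x_2 = 0.4877, y_2 = 0.6827

Material balance + equilibrium reduce to Σ zᵢ(Kᵢ−1)/(1+V/F(Kᵢ−1)) = 0.
g(0) = ΣzᵢKᵢ − 1 = 0.1838 and g(1) = 1 − Σzᵢ/Kᵢ = -0.1250, so a root lies in (0, 1).
Iterate (Newton) starting at V/F = 0.5:
  V/F = 0.5000: g = 0.07060, g' = -0.2623 → V/F = 0.7692
  V/F = 0.7692: g = -0.01293, g' = -0.3766 → V/F = 0.7349
  V/F = 0.7349: g = -0.00038, g' = -0.3550 → V/F = 0.7338
Converged at V/F = 0.7338.
Compositions from xᵢ = zᵢ/(1+V/F(Kᵢ−1)), yᵢ = Kᵢxᵢ:
  1: x = 0.1179, y = 0.1674
  2: x = 0.4877, y = 0.6827
  3: x = 0.3945, y = 0.1499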